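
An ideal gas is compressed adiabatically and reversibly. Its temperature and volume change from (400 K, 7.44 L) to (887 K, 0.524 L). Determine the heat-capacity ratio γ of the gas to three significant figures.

γ ≈ 1.30

TV^(γ−1) = const ⇒ γ − 1 = ln(T₂/T₁) / ln(V₁/V₂).
γ = 1 + ln(887/400) / ln(7.44/0.524) = 1.3.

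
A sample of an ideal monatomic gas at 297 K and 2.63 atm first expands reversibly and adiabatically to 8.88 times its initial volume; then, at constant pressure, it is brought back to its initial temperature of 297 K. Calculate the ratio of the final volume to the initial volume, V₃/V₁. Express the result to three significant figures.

For a monatomic ideal gas γ = 5/3.
Adiabatic step: V₂/V₁ = 8.88; T₂ = T₁·(1/8.88)^(2/3) = 69.26 K.
Isobaric step: V₃/V₂ = T₃/T₂ = 297/69.26.
V₃/V₁ = (V₂/V₁)(V₃/V₂) = 8.88 × (297/69.26) = 38.08.

V₃/V₁ ≈ 38.1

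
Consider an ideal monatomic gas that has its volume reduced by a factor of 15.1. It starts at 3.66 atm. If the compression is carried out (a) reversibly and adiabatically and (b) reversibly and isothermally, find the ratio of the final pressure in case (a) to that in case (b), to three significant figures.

P_adiabatic / P_isothermal ≈ 6.11

For a monatomic ideal gas γ = 5/3.
Isothermal: P_b = P₁(V₁/V₂) = 3.66×15.1.
Adiabatic: P_a = P₁(V₁/V₂)^γ = 3.66×15.1^(5/3).
P_a/P_b = (V₁/V₂)^(γ−1) = 15.1^(2/3) = 6.109.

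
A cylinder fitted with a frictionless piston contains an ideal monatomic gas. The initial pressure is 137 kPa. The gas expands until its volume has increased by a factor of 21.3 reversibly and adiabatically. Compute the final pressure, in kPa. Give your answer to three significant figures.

P₂ ≈ 0.837 kPa

Adiabatic: P₁V₁^γ = P₂V₂^γ ⇒ P₂ = P₁ (V₁/V₂)^γ.
For a monatomic ideal gas γ = 5/3.
P₂ = 137 × (1/21.3)^(5/3) = 0.8371 kPa.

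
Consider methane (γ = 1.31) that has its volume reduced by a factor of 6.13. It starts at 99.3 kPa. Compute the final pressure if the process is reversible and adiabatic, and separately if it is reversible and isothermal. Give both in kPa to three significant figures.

Isothermal: P₂ = P₁(V₁/V₂) = 99.3×6.13 = 608.7 kPa.
Adiabatic: P₂ = P₁(V₁/V₂)^γ = 99.3×6.13^(1.31) = 1068 kPa.

adiabatic: 1070 kPa; isothermal: 609 kPa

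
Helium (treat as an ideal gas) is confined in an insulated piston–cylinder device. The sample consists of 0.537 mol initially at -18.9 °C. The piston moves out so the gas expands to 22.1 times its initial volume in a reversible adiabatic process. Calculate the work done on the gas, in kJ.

Adiabatic: T₁V₁^(γ−1) = T₂V₂^(γ−1) ⇒ T₂ = T₁ (V₁/V₂)^(γ−1).
γ = 5/3 for a monatomic ideal gas, so γ−1 = 2/3.
T₁ = -18.9 °C = 254.2 K.
T₂ = 254.2 × (1/22.1)^(2/3) = 32.28 K.
Q = 0, so ΔU = W_on_gas = nCᵥΔT with Cᵥ = R/(γ−1) = 12.47 J/(mol·K).
ΔU = 0.537 × 12.47 × (32.28 − 254.2) = -1486 J.

W ≈ -1.49 kJ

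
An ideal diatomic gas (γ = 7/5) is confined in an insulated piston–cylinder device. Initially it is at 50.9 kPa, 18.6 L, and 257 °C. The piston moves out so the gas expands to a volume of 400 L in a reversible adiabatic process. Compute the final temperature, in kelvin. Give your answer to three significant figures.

Adiabatic: T₁V₁^(γ−1) = T₂V₂^(γ−1) ⇒ T₂ = T₁ (V₁/V₂)^(γ−1).
T₁ = 257 °C = 530.1 K.
T₂ = 530.1 × (18.6/400)^(2/5) = 155.4 K.

T₂ ≈ 155 K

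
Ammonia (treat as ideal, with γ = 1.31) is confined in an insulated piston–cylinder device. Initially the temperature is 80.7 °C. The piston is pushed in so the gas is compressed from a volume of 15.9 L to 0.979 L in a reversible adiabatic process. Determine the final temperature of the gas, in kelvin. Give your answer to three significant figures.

T₂ ≈ 840 K

For a reversible adiabat TV^(γ−1) is constant, so T₂ = T₁ (V₁/V₂)^(γ−1).
T₁ = 80.7 °C = 353.8 K.
T₂ = 353.8 × (15.9/0.979)^(0.31) = 839.7 K.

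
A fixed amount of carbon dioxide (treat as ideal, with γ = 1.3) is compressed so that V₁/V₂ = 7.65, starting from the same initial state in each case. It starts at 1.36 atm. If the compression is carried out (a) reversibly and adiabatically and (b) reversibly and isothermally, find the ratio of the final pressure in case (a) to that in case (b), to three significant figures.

P_adiabatic / P_isothermal ≈ 1.84

Isothermal: P_b = P₁(V₁/V₂) = 1.36×7.65.
Adiabatic: P_a = P₁(V₁/V₂)^γ = 1.36×7.65^(1.3).
P_a/P_b = (V₁/V₂)^(γ−1) = 7.65^(0.3) = 1.841.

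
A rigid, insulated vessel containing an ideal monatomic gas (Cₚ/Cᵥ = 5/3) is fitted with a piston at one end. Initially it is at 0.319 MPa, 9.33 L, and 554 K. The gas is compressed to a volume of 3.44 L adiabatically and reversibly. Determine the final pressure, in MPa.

P₂ ≈ 1.68 MPa

Adiabatic: P₁V₁^γ = P₂V₂^γ ⇒ P₂ = P₁ (V₁/V₂)^γ.
P₂ = 0.319 × (9.33/3.44)^(5/3) = 1.683 MPa.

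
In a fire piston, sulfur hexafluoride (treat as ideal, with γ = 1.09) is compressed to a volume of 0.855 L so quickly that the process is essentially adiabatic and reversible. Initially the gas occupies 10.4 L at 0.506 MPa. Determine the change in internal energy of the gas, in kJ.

P₂ = P₁(V₁/V₂)^γ = 0.506×(10.4/0.855)^(1.09) = 7.707 MPa.
For a reversible adiabat, W_by_gas = (P₁V₁ − P₂V₂)/(γ−1).
W_by = (506000×0.0104 − 7.707×10^6×0.000855) / (0.09) = -14740 J.
Q = 0 ⇒ ΔU = −W_by = 14740 J.

ΔU ≈ 14.7 kJ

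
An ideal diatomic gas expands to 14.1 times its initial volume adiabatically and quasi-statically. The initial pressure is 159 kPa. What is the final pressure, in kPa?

P₂ ≈ 3.91 kPa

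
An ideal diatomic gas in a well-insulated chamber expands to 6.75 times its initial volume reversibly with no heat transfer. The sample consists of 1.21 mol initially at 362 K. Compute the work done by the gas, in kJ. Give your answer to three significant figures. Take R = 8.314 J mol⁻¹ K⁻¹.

W ≈ 4.86 kJ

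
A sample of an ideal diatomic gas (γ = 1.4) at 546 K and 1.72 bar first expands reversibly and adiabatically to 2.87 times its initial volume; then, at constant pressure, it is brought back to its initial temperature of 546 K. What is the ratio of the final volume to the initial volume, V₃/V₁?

V₃/V₁ ≈ 4.38

Adiabatic step: V₂/V₁ = 2.87; T₂ = T₁·(1/2.87)^(0.4) = 358.1 K.
Isobaric step: V₃/V₂ = T₃/T₂ = 546/358.1.
V₃/V₁ = (V₂/V₁)(V₃/V₂) = 2.87 × (546/358.1) = 4.376.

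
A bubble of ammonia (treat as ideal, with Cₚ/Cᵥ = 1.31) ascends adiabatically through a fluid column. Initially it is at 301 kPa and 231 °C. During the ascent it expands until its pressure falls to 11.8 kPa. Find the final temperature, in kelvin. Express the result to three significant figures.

T₂ ≈ 234 K

Adiabatic: T₂/T₁ = (P₂/P₁)^((γ−1)/γ).
T₁ = 231 °C = 504.1 K.
T₂ = 504.1 × (11.8/301)^(0.237) = 234.3 K.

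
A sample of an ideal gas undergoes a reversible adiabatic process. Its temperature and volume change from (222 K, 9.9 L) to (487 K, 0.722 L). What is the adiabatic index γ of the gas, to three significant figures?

γ ≈ 1.30

TV^(γ−1) = const ⇒ γ − 1 = ln(T₂/T₁) / ln(V₁/V₂).
γ = 1 + ln(487/222) / ln(9.9/0.722) = 1.3.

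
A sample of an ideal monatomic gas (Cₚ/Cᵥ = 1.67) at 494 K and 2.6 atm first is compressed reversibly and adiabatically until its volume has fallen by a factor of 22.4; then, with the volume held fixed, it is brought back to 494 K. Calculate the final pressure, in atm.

Adiabatic step (PV^γ = const): P₂ = 2.6×22.4^(1.67) = 467.6 atm; T₂ = 494×22.4^(0.67) = 3966 K.
Isochoric: P₃ = P₂(T₃/T₂) = 467.6 × (494/3966) = 58.24 atm.

P₃ ≈ 58.2 atm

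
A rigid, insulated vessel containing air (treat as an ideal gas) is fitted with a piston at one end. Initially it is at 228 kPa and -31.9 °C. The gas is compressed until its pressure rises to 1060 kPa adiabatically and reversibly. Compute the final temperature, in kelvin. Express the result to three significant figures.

Adiabatic: T₂/T₁ = (P₂/P₁)^((γ−1)/γ).
For a diatomic ideal gas γ = 7/5, so (γ−1)/γ = 2/7.
T₁ = -31.9 °C = 241.2 K.
T₂ = 241.2 × (1060/228)^(2/7) = 374.2 K.

T₂ ≈ 374 K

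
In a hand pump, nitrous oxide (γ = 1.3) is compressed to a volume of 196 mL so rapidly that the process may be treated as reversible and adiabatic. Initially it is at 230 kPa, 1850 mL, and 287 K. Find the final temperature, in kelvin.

For a reversible adiabat TV^(γ−1) is constant, so T₂ = T₁ (V₁/V₂)^(γ−1).
T₂ = 287 × (1850/196)^(0.3) = 562.8 K.

T₂ ≈ 563 K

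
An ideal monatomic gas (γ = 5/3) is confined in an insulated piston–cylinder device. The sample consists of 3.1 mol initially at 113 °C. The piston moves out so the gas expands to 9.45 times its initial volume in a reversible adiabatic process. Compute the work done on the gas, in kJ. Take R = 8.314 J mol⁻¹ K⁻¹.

W ≈ -11.6 kJ

For a reversible adiabat TV^(γ−1) is constant, so T₂ = T₁ (V₁/V₂)^(γ−1).
T₁ = 113 °C = 386.1 K.
T₂ = 386.1 × (1/9.45)^(2/3) = 86.39 K.
Q = 0, so ΔU = W_on_gas = nCᵥΔT with Cᵥ = R/(γ−1) = 12.47 J/(mol·K).
ΔU = 3.1 × 12.47 × (86.39 − 386.1) = -11590 J.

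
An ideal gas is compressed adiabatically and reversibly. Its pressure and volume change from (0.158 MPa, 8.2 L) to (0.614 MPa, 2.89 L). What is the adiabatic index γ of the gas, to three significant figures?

γ ≈ 1.30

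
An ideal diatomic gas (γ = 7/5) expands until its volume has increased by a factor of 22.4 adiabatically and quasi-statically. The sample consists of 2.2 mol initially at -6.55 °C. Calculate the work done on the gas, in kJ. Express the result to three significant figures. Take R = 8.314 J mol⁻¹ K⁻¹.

For a reversible adiabat TV^(γ−1) is constant, so T₂ = T₁ (V₁/V₂)^(γ−1).
T₁ = -6.55 °C = 266.6 K.
T₂ = 266.6 × (1/22.4)^(2/5) = 76.87 K.
Q = 0, so ΔU = W_on_gas = nCᵥΔT with Cᵥ = R/(γ−1) = 20.79 J/(mol·K).
ΔU = 2.2 × 20.79 × (76.87 − 266.6) = -8676 J.

W ≈ -8.68 kJ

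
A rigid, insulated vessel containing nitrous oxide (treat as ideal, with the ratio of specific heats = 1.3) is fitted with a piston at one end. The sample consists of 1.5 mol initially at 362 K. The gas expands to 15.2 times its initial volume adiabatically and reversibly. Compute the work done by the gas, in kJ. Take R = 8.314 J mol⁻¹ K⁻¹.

W ≈ 8.40 kJ

For a reversible adiabat TV^(γ−1) is constant, so T₂ = T₁ (V₁/V₂)^(γ−1).
T₂ = 362 × (1/15.2)^(0.3) = 160 K.
Q = 0, so ΔU = W_on_gas = nCᵥΔT with Cᵥ = R/(γ−1) = 27.71 J/(mol·K).
ΔU = 1.5 × 27.71 × (160 − 362) = -8397 J.
Work done by the gas = −ΔU = 8397 J.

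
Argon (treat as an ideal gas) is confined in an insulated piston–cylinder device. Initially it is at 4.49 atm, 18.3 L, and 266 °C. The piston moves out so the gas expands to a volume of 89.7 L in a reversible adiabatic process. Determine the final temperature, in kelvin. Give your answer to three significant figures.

Adiabatic: T₁V₁^(γ−1) = T₂V₂^(γ−1) ⇒ T₂ = T₁ (V₁/V₂)^(γ−1).
γ = 5/3 for a monatomic ideal gas.
T₁ = 266 °C = 539.1 K.
T₂ = 539.1 × (18.3/89.7)^(2/3) = 186.8 K.

T₂ ≈ 187 K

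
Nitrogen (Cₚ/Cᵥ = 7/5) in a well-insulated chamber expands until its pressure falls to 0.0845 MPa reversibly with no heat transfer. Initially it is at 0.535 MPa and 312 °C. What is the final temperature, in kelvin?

Along an adiabat T P^((1−γ)/γ) is constant, so T₂ = T₁ (P₂/P₁)^((γ−1)/γ).
T₁ = 312 °C = 585.1 K.
T₂ = 585.1 × (0.0845/0.535)^(2/7) = 345.4 K.

T₂ ≈ 345 K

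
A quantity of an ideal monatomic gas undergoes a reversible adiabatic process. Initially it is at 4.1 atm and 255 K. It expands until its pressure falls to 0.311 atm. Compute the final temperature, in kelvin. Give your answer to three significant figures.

Along an adiabat T P^((1−γ)/γ) is constant, so T₂ = T₁ (P₂/P₁)^((γ−1)/γ).
For a monatomic ideal gas γ = 5/3, so (γ−1)/γ = 2/5.
T₂ = 255 × (0.311/4.1)^(2/5) = 90.89 K.

T₂ ≈ 90.9 K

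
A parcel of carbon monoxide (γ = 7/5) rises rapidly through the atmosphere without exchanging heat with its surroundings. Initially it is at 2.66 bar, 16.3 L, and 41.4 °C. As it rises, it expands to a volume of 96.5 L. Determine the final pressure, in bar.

P₂ ≈ 0.221 bar

Since PV^γ is constant along a reversible adiabat, P₂ = P₁ (V₁/V₂)^γ.
P₂ = 2.66 × (16.3/96.5)^(7/5) = 0.2206 bar.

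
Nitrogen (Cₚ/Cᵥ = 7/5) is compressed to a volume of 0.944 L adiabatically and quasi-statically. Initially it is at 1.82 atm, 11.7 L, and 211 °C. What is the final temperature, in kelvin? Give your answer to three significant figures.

For a reversible adiabat TV^(γ−1) is constant, so T₂ = T₁ (V₁/V₂)^(γ−1).
T₁ = 211 °C = 484.1 K.
T₂ = 484.1 × (11.7/0.944)^(2/5) = 1325 K.

T₂ ≈ 1330 K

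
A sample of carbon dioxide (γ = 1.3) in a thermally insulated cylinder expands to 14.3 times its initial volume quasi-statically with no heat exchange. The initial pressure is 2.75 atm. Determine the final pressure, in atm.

P₂ ≈ 0.0866 atm

Adiabatic: P₁V₁^γ = P₂V₂^γ ⇒ P₂ = P₁ (V₁/V₂)^γ.
P₂ = 2.75 × (1/14.3)^(1.3) = 0.08658 atm.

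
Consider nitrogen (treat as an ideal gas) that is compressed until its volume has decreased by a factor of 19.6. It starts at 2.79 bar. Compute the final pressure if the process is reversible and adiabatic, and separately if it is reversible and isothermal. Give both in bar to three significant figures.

adiabatic: 180 bar; isothermal: 54.7 bar

For a diatomic ideal gas γ = 7/5.
Isothermal: P₂ = P₁(V₁/V₂) = 2.79×19.6 = 54.68 bar.
Adiabatic: P₂ = P₁(V₁/V₂)^γ = 2.79×19.6^(7/5) = 179.8 bar.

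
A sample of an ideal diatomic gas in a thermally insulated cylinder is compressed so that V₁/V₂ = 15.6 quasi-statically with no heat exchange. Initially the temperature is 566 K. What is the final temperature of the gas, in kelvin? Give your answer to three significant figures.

Adiabatic: T₁V₁^(γ−1) = T₂V₂^(γ−1) ⇒ T₂ = T₁ (V₁/V₂)^(γ−1).
For a diatomic ideal gas γ = 7/5, so γ−1 = 2/5.
T₂ = 566 × 15.6^(2/5) = 1699 K.

T₂ ≈ 1700 K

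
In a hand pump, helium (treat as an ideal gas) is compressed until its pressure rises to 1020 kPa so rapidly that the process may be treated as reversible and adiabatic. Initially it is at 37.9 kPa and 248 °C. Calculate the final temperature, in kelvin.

T₂ ≈ 1950 K

Along an adiabat T P^((1−γ)/γ) is constant, so T₂ = T₁ (P₂/P₁)^((γ−1)/γ).
For a monatomic ideal gas γ = 5/3, so (γ−1)/γ = 2/5.
T₁ = 248 °C = 521.1 K.
T₂ = 521.1 × (1020/37.9)^(2/5) = 1945 K.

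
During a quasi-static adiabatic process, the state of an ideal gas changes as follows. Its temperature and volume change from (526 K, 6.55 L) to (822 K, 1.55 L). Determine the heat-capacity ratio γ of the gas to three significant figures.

γ ≈ 1.31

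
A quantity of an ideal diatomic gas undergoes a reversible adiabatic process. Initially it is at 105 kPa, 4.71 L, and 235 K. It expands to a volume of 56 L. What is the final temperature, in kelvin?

T₂ ≈ 87.3 K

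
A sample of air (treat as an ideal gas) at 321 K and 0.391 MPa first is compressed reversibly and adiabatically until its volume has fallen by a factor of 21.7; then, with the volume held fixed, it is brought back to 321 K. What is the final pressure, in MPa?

P₃ ≈ 8.48 MPa

For a diatomic ideal gas γ = 7/5.
Adiabatic step (PV^γ = const): P₂ = 0.391×21.7^(7/5) = 29.05 MPa; T₂ = 321×21.7^(2/5) = 1099 K.
Isochoric: P₃ = P₂(T₃/T₂) = 29.05 × (321/1099) = 8.485 MPa.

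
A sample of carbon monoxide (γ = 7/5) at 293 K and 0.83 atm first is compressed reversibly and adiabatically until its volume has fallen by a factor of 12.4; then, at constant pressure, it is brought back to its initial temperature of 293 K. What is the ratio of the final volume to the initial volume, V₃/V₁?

Adiabatic step: V₂/V₁ = 0.08065; T₂ = T₁·12.4^(2/5) = 802.1 K.
Isobaric step: V₃/V₂ = T₃/T₂ = 293/802.1.
V₃/V₁ = (V₂/V₁)(V₃/V₂) = 0.08065 × (293/802.1) = 0.02946.

V₃/V₁ ≈ 0.0295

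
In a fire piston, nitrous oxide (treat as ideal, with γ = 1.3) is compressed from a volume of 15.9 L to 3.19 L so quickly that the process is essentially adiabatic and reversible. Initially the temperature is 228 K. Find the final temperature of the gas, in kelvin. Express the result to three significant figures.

Adiabatic: T₁V₁^(γ−1) = T₂V₂^(γ−1) ⇒ T₂ = T₁ (V₁/V₂)^(γ−1).
T₂ = 228 × (15.9/3.19)^(0.3) = 369.2 K.

T₂ ≈ 369 K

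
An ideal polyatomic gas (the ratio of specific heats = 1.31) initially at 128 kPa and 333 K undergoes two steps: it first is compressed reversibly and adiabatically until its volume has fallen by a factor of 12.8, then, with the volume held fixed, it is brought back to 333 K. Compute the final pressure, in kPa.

P₃ ≈ 1640 kPa

Adiabatic step (PV^γ = const): P₂ = 128×12.8^(1.31) = 3611 kPa; T₂ = 333×12.8^(0.31) = 734 K.
Isochoric: P₃ = P₂(T₃/T₂) = 3611 × (333/734) = 1638 kPa.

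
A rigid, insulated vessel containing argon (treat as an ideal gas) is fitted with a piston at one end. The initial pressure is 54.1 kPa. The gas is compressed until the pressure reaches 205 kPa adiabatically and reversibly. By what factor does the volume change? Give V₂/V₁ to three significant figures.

V₂/V₁ ≈ 0.450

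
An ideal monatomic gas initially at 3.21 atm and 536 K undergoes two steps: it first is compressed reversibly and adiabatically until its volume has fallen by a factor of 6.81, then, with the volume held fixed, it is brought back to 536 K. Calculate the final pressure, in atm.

P₃ ≈ 21.9 atm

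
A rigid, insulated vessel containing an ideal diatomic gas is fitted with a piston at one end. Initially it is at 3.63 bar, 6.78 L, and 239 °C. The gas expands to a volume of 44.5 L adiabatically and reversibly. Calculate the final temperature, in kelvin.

For a reversible adiabat TV^(γ−1) is constant, so T₂ = T₁ (V₁/V₂)^(γ−1).
γ = 7/5 for a diatomic ideal gas.
T₁ = 239 °C = 512.1 K.
T₂ = 512.1 × (6.78/44.5)^(2/5) = 241.3 K.

T₂ ≈ 241 K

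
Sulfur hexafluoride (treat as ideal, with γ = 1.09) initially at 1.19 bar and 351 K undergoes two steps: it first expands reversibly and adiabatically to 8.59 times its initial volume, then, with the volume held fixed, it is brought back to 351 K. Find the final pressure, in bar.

Adiabatic step (PV^γ = const): P₂ = 1.19×(1/8.59)^(1.09) = 0.1142 bar; T₂ = 351×(1/8.59)^(0.09) = 289.2 K.
Isochoric: P₃ = P₂(T₃/T₂) = 0.1142 × (351/289.2) = 0.1385 bar.

P₃ ≈ 0.139 bar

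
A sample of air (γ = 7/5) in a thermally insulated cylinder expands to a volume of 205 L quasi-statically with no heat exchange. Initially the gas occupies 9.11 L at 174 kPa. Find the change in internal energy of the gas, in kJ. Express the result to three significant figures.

P₂ = P₁(V₁/V₂)^γ = 174×(9.11/205)^(7/5) = 2.225 kPa.
For a reversible adiabat, W_by_gas = (P₁V₁ − P₂V₂)/(γ−1).
W_by = (174000×0.00911 − 2225×0.205) / (2/5) = 2822 J.
Q = 0 ⇒ ΔU = −W_by = -2822 J.

ΔU ≈ -2.82 kJ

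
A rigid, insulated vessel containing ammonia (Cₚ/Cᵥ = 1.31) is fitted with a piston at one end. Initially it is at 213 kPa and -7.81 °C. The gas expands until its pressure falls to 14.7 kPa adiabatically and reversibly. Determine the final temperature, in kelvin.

T₂ ≈ 141 K

Along an adiabat T P^((1−γ)/γ) is constant, so T₂ = T₁ (P₂/P₁)^((γ−1)/γ).
T₁ = -7.81 °C = 265.3 K.
T₂ = 265.3 × (14.7/213)^(0.237) = 140.9 K.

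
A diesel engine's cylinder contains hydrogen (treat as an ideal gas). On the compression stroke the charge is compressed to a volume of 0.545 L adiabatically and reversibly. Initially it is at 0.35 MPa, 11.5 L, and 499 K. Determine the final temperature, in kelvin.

T₂ ≈ 1690 K

For a reversible adiabat TV^(γ−1) is constant, so T₂ = T₁ (V₁/V₂)^(γ−1).
γ = 7/5 for a diatomic ideal gas.
T₂ = 499 × (11.5/0.545)^(2/5) = 1690 K.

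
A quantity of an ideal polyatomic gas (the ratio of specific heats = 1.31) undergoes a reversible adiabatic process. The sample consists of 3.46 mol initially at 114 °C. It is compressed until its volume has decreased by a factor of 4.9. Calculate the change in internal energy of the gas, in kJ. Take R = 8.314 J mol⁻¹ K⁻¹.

For a reversible adiabat TV^(γ−1) is constant, so T₂ = T₁ (V₁/V₂)^(γ−1).
T₁ = 114 °C = 387.1 K.
T₂ = 387.1 × 4.9^(0.31) = 633.6 K.
Q = 0, so ΔU = W_on_gas = nCᵥΔT with Cᵥ = R/(γ−1) = 26.82 J/(mol·K).
ΔU = 3.46 × 26.82 × (633.6 − 387.1) = 22870 J.

ΔU ≈ 22.9 kJ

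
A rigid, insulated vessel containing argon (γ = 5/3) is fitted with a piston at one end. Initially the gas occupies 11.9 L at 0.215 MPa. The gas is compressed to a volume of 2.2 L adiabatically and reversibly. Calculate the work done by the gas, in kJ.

P₂ = P₁(V₁/V₂)^γ = 0.215×(11.9/2.2)^(5/3) = 3.584 MPa.
For a reversible adiabat, W_by_gas = (P₁V₁ − P₂V₂)/(γ−1).
W_by = (215000×0.0119 − 3.584×10^6×0.0022) / (2/3) = -7988 J.

W ≈ -7.99 kJ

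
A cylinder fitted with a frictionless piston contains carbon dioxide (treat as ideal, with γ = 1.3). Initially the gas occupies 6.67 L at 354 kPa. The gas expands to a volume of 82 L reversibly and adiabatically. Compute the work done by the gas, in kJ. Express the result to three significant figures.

P₂ = P₁(V₁/V₂)^γ = 354×(6.67/82)^(1.3) = 13.56 kPa.
For a reversible adiabat, W_by_gas = (P₁V₁ − P₂V₂)/(γ−1).
W_by = (354000×0.00667 − 13560×0.082) / (0.3) = 4163 J.

W ≈ 4.16 kJ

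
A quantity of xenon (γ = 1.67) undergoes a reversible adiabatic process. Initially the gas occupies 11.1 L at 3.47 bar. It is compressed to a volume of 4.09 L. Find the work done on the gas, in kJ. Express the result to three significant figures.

P₂ = P₁(V₁/V₂)^γ = 3.47×(11.1/4.09)^(1.67) = 18.38 bar.
For a reversible adiabat, W_by_gas = (P₁V₁ − P₂V₂)/(γ−1).
W_by = (347000×0.0111 − 1.838×10^6×0.00409) / (0.67) = -5474 J.
W_on_gas = −W_by = 5474 J.

W ≈ 5.47 kJ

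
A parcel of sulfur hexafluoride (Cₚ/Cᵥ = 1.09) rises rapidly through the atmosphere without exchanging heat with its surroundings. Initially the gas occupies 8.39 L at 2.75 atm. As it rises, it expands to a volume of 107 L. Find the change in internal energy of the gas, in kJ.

ΔU ≈ -5.32 kJ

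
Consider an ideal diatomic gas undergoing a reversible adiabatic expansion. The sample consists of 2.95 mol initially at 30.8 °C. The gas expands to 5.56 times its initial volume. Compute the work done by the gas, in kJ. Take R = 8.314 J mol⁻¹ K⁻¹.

For a reversible adiabat TV^(γ−1) is constant, so T₂ = T₁ (V₁/V₂)^(γ−1).
γ = 7/5 for a diatomic ideal gas, so γ−1 = 2/5.
T₁ = 30.8 °C = 303.9 K.
T₂ = 303.9 × (1/5.56)^(2/5) = 153 K.
Q = 0, so ΔU = W_on_gas = nCᵥΔT with Cᵥ = R/(γ−1) = 20.79 J/(mol·K).
ΔU = 2.95 × 20.79 × (153 − 303.9) = -9254 J.
Work done by the gas = −ΔU = 9254 J.

W ≈ 9.25 kJ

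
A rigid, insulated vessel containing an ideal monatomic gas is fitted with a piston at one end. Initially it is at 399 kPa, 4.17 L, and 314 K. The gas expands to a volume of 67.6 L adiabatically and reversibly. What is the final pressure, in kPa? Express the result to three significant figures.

Adiabatic: P₁V₁^γ = P₂V₂^γ ⇒ P₂ = P₁ (V₁/V₂)^γ.
γ = 5/3 for a monatomic ideal gas.
P₂ = 399 × (4.17/67.6)^(5/3) = 3.843 kPa.

P₂ ≈ 3.84 kPa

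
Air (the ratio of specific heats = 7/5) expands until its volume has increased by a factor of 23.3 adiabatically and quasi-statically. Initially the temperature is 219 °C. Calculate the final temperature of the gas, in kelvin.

T₂ ≈ 140 K

Adiabatic: T₁V₁^(γ−1) = T₂V₂^(γ−1) ⇒ T₂ = T₁ (V₁/V₂)^(γ−1).
T₁ = 219 °C = 492.1 K.
T₂ = 492.1 × (1/23.3)^(2/5) = 139.7 K.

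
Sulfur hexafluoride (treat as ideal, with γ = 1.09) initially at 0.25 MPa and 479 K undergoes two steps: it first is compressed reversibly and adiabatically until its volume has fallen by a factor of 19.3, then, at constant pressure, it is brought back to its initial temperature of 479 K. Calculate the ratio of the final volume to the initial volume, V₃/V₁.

Adiabatic step: V₂/V₁ = 0.05181; T₂ = T₁·19.3^(0.09) = 625.2 K.
Isobaric step: V₃/V₂ = T₃/T₂ = 479/625.2.
V₃/V₁ = (V₂/V₁)(V₃/V₂) = 0.05181 × (479/625.2) = 0.0397.

V₃/V₁ ≈ 0.0397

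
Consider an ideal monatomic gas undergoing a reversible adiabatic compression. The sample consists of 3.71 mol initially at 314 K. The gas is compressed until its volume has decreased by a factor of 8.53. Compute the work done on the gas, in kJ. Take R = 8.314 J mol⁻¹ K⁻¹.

Adiabatic: T₁V₁^(γ−1) = T₂V₂^(γ−1) ⇒ T₂ = T₁ (V₁/V₂)^(γ−1).
γ = 5/3 for a monatomic ideal gas, so γ−1 = 2/3.
T₂ = 314 × 8.53^(2/3) = 1311 K.
Q = 0, so ΔU = W_on_gas = nCᵥΔT with Cᵥ = R/(γ−1) = 12.47 J/(mol·K).
ΔU = 3.71 × 12.47 × (1311 − 314) = 46120 J.

W ≈ 46.1 kJ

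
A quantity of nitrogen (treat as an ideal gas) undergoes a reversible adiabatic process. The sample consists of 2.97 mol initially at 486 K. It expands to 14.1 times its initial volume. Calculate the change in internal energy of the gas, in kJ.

Adiabatic: T₁V₁^(γ−1) = T₂V₂^(γ−1) ⇒ T₂ = T₁ (V₁/V₂)^(γ−1).
γ = 7/5 for a diatomic ideal gas, so γ−1 = 2/5.
T₂ = 486 × (1/14.1)^(2/5) = 168.6 K.
Q = 0, so ΔU = W_on_gas = nCᵥΔT with Cᵥ = R/(γ−1) = 20.79 J/(mol·K).
ΔU = 2.97 × 20.79 × (168.6 − 486) = -19590 J.

ΔU ≈ -19.6 kJ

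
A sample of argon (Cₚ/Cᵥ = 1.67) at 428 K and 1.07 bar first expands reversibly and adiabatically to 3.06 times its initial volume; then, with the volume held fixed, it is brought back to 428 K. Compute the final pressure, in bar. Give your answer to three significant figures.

Adiabatic step (PV^γ = const): P₂ = 1.07×(1/3.06)^(1.67) = 0.1653 bar; T₂ = 428×(1/3.06)^(0.67) = 202.3 K.
Isochoric: P₃ = P₂(T₃/T₂) = 0.1653 × (428/202.3) = 0.3497 bar.

P₃ ≈ 0.350 bar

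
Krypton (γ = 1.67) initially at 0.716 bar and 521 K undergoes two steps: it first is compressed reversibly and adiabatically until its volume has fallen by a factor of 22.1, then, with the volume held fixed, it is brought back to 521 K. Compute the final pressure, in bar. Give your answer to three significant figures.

Adiabatic step (PV^γ = const): P₂ = 0.716×22.1^(1.67) = 125.9 bar; T₂ = 521×22.1^(0.67) = 4146 K.
Isochoric: P₃ = P₂(T₃/T₂) = 125.9 × (521/4146) = 15.82 bar.

P₃ ≈ 15.8 bar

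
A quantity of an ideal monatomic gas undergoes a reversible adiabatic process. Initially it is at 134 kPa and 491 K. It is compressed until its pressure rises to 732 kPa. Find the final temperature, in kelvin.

T₂ ≈ 968 K

Adiabatic: T₂/T₁ = (P₂/P₁)^((γ−1)/γ).
For a monatomic ideal gas γ = 5/3, so (γ−1)/γ = 2/5.
T₂ = 491 × (732/134)^(2/5) = 968.4 K.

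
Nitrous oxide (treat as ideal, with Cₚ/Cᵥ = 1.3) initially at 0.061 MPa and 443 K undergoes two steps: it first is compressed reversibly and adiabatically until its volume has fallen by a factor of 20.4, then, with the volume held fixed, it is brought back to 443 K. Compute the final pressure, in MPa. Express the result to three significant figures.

P₃ ≈ 1.24 MPa

Adiabatic step (PV^γ = const): P₂ = 0.061×20.4^(1.3) = 3.075 MPa; T₂ = 443×20.4^(0.3) = 1095 K.
Isochoric: P₃ = P₂(T₃/T₂) = 3.075 × (443/1095) = 1.244 MPa.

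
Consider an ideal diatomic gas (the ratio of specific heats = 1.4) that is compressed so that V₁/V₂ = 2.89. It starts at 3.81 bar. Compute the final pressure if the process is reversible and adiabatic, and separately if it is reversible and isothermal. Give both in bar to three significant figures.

Isothermal: P₂ = P₁(V₁/V₂) = 3.81×2.89 = 11.01 bar.
Adiabatic: P₂ = P₁(V₁/V₂)^γ = 3.81×2.89^(1.4) = 16.83 bar.

adiabatic: 16.8 bar; isothermal: 11.0 bar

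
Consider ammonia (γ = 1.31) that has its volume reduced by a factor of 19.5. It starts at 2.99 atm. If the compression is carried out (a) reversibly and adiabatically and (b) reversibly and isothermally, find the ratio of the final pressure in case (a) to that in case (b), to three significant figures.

Isothermal: P_b = P₁(V₁/V₂) = 2.99×19.5.
Adiabatic: P_a = P₁(V₁/V₂)^γ = 2.99×19.5^(1.31).
P_a/P_b = (V₁/V₂)^(γ−1) = 19.5^(0.31) = 2.511.

P_adiabatic / P_isothermal ≈ 2.51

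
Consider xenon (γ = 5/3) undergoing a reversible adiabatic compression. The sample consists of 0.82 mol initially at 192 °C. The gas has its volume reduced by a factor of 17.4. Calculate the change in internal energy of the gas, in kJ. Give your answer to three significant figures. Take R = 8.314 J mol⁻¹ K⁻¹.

Adiabatic: T₁V₁^(γ−1) = T₂V₂^(γ−1) ⇒ T₂ = T₁ (V₁/V₂)^(γ−1).
T₁ = 192 °C = 465.1 K.
T₂ = 465.1 × 17.4^(2/3) = 3123 K.
Q = 0, so ΔU = W_on_gas = nCᵥΔT with Cᵥ = R/(γ−1) = 12.47 J/(mol·K).
ΔU = 0.82 × 12.47 × (3123 − 465.1) = 27180 J.

ΔU ≈ 27.2 kJ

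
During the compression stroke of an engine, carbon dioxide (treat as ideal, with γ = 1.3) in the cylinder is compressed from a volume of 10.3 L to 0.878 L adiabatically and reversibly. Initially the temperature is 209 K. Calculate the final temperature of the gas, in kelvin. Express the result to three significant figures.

For a reversible adiabat TV^(γ−1) is constant, so T₂ = T₁ (V₁/V₂)^(γ−1).
T₂ = 209 × (10.3/0.878)^(0.3) = 437.5 K.

T₂ ≈ 437 K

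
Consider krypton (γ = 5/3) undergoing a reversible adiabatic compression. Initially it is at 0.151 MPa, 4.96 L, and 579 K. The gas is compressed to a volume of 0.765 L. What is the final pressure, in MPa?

Since PV^γ is constant along a reversible adiabat, P₂ = P₁ (V₁/V₂)^γ.
P₂ = 0.151 × (4.96/0.765)^(5/3) = 3.404 MPa.

P₂ ≈ 3.40 MPa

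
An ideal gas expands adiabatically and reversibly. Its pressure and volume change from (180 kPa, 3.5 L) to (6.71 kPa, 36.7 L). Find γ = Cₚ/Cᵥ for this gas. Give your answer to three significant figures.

γ ≈ 1.40

PV^γ = const ⇒ γ = ln(P₂/P₁) / ln(V₁/V₂).
γ = ln(6.71/180) / ln(3.5/36.7) = 1.4.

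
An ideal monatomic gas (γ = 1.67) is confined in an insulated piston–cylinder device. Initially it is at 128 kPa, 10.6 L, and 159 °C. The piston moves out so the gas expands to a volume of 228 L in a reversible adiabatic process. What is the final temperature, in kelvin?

Adiabatic: T₁V₁^(γ−1) = T₂V₂^(γ−1) ⇒ T₂ = T₁ (V₁/V₂)^(γ−1).
T₁ = 159 °C = 432.1 K.
T₂ = 432.1 × (10.6/228)^(0.67) = 55.31 K.

T₂ ≈ 55.3 K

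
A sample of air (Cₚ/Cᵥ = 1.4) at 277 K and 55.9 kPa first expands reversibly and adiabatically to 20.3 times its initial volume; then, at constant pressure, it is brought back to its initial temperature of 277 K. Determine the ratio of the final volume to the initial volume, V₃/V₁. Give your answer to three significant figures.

Adiabatic step: V₂/V₁ = 20.3; T₂ = T₁·(1/20.3)^(0.4) = 83.08 K.
Isobaric step: V₃/V₂ = T₃/T₂ = 277/83.08.
V₃/V₁ = (V₂/V₁)(V₃/V₂) = 20.3 × (277/83.08) = 67.69.

V₃/V₁ ≈ 67.7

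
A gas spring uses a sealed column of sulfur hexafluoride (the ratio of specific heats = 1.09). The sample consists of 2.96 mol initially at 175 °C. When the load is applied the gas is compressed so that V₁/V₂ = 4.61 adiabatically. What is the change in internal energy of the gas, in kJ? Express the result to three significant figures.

ΔU ≈ 18.1 kJ

For a reversible adiabat TV^(γ−1) is constant, so T₂ = T₁ (V₁/V₂)^(γ−1).
T₁ = 175 °C = 448.1 K.
T₂ = 448.1 × 4.61^(0.09) = 514.2 K.
Q = 0, so ΔU = W_on_gas = nCᵥΔT with Cᵥ = R/(γ−1) = 92.38 J/(mol·K).
ΔU = 2.96 × 92.38 × (514.2 − 448.1) = 18070 J.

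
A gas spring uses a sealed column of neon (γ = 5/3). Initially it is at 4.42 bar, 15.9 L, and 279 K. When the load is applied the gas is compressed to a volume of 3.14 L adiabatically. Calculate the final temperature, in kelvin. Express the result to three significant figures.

Adiabatic: T₁V₁^(γ−1) = T₂V₂^(γ−1) ⇒ T₂ = T₁ (V₁/V₂)^(γ−1).
T₂ = 279 × (15.9/3.14)^(2/3) = 822.7 K.

T₂ ≈ 823 K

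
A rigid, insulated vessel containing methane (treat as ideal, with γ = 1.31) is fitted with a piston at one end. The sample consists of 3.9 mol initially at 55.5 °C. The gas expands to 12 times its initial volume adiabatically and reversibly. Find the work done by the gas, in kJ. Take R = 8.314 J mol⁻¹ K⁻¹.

Adiabatic: T₁V₁^(γ−1) = T₂V₂^(γ−1) ⇒ T₂ = T₁ (V₁/V₂)^(γ−1).
T₁ = 55.5 °C = 328.6 K.
T₂ = 328.6 × (1/12)^(0.31) = 152.1 K.
Q = 0, so ΔU = W_on_gas = nCᵥΔT with Cᵥ = R/(γ−1) = 26.82 J/(mol·K).
ΔU = 3.9 × 26.82 × (152.1 − 328.6) = -18460 J.
Work done by the gas = −ΔU = 18460 J.

W ≈ 18.5 kJ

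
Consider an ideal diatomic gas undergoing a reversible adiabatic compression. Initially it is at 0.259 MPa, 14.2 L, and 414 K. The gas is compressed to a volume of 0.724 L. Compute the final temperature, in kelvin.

T₂ ≈ 1360 K

For a reversible adiabat TV^(γ−1) is constant, so T₂ = T₁ (V₁/V₂)^(γ−1).
γ = 7/5 for a diatomic ideal gas.
T₂ = 414 × (14.2/0.724)^(2/5) = 1362 K.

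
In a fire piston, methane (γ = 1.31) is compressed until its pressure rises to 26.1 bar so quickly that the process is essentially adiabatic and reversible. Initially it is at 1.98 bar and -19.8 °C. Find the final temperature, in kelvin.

Adiabatic: T₂/T₁ = (P₂/P₁)^((γ−1)/γ).
T₁ = -19.8 °C = 253.3 K.
T₂ = 253.3 × (26.1/1.98)^(0.237) = 466.4 K.

T₂ ≈ 466 K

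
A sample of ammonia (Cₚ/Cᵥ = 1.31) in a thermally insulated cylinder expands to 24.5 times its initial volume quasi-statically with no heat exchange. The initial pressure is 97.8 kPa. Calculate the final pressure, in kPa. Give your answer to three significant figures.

Adiabatic: P₁V₁^γ = P₂V₂^γ ⇒ P₂ = P₁ (V₁/V₂)^γ.
P₂ = 97.8 × (1/24.5)^(1.31) = 1.481 kPa.

P₂ ≈ 1.48 kPa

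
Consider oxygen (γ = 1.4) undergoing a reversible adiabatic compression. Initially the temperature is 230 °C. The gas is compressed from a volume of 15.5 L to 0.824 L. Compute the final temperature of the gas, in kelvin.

T₂ ≈ 1630 K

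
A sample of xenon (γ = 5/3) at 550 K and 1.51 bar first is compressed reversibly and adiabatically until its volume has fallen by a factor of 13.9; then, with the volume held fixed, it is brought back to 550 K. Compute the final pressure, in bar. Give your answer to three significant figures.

P₃ ≈ 21.0 bar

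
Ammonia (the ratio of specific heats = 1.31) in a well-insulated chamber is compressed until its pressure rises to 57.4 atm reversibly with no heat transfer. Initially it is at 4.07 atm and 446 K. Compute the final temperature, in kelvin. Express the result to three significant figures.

Along an adiabat T P^((1−γ)/γ) is constant, so T₂ = T₁ (P₂/P₁)^((γ−1)/γ).
T₂ = 446 × (57.4/4.07)^(0.237) = 834.3 K.

T₂ ≈ 834 K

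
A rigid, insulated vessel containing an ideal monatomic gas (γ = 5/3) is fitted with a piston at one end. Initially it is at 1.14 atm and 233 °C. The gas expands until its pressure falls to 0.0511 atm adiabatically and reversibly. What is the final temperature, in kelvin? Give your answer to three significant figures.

T₂ ≈ 146 K

Along an adiabat T P^((1−γ)/γ) is constant, so T₂ = T₁ (P₂/P₁)^((γ−1)/γ).
T₁ = 233 °C = 506.1 K.
T₂ = 506.1 × (0.0511/1.14)^(2/5) = 146.2 K.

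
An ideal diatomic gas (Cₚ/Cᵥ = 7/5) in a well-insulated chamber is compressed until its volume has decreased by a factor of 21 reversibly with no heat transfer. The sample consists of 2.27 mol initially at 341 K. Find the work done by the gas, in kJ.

W ≈ -38.3 kJ

For a reversible adiabat TV^(γ−1) is constant, so T₂ = T₁ (V₁/V₂)^(γ−1).
T₂ = 341 × 21^(2/5) = 1153 K.
Q = 0, so ΔU = W_on_gas = nCᵥΔT with Cᵥ = R/(γ−1) = 20.79 J/(mol·K).
ΔU = 2.27 × 20.79 × (1153 − 341) = 38290 J.
Work done by the gas = −ΔU = -38290 J.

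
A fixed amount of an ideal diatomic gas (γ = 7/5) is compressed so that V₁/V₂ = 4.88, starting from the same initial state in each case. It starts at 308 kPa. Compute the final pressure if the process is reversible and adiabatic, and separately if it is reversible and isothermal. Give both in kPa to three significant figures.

adiabatic: 2830 kPa; isothermal: 1500 kPa

Isothermal: P₂ = P₁(V₁/V₂) = 308×4.88 = 1503 kPa.
Adiabatic: P₂ = P₁(V₁/V₂)^γ = 308×4.88^(7/5) = 2834 kPa.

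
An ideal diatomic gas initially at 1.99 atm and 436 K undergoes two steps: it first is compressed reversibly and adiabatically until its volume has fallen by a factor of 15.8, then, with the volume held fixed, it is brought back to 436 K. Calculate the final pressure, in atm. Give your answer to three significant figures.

For a diatomic ideal gas γ = 7/5.
Adiabatic step (PV^γ = const): P₂ = 1.99×15.8^(7/5) = 94.84 atm; T₂ = 436×15.8^(2/5) = 1315 K.
Isochoric: P₃ = P₂(T₃/T₂) = 94.84 × (436/1315) = 31.44 atm.

P₃ ≈ 31.4 atm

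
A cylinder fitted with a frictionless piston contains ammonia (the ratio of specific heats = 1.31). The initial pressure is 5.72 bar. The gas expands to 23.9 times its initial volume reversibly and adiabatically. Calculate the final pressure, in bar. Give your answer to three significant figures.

P₂ ≈ 0.0895 bar

Adiabatic: P₁V₁^γ = P₂V₂^γ ⇒ P₂ = P₁ (V₁/V₂)^γ.
P₂ = 5.72 × (1/23.9)^(1.31) = 0.08947 bar.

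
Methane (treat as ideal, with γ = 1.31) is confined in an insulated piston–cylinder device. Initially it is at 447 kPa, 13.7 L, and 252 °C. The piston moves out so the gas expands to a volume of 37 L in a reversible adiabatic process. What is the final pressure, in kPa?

Adiabatic: P₁V₁^γ = P₂V₂^γ ⇒ P₂ = P₁ (V₁/V₂)^γ.
P₂ = 447 × (13.7/37)^(1.31) = 121.6 kPa.

P₂ ≈ 122 kPa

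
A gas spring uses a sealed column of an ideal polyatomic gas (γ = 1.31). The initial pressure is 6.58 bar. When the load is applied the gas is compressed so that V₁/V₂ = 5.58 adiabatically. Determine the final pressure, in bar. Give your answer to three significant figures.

P₂ ≈ 62.6 bar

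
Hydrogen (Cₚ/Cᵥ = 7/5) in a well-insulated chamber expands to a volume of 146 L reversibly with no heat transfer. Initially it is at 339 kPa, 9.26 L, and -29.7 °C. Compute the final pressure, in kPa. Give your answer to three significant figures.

P₂ ≈ 7.13 kPa

Adiabatic: P₁V₁^γ = P₂V₂^γ ⇒ P₂ = P₁ (V₁/V₂)^γ.
P₂ = 339 × (9.26/146)^(7/5) = 7.134 kPa.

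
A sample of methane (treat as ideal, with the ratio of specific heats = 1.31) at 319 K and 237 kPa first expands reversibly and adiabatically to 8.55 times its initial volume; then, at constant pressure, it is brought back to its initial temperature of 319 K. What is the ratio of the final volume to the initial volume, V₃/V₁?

Adiabatic step: V₂/V₁ = 8.55; T₂ = T₁·(1/8.55)^(0.31) = 164 K.
Isobaric step: V₃/V₂ = T₃/T₂ = 319/164.
V₃/V₁ = (V₂/V₁)(V₃/V₂) = 8.55 × (319/164) = 16.63.

V₃/V₁ ≈ 16.6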